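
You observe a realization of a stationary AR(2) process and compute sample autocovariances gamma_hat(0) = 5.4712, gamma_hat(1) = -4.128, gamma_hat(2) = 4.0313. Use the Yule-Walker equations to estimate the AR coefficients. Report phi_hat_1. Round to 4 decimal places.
\hat\phi_{1} = -0.4610

The Yule-Walker equations for an AR(p) process read, in matrix form,
  Gamma_p phi = r_p,   with   (Gamma_p)_{ij} = gamma(|i - j|),
                       (r_p)_i = gamma(i),   i,j = 1..p.
Substitute the sample gammas (Toeplitz matrix and right-hand side of size 2):
  Gamma_p = [[5.4712, -4.128], [-4.128, 5.4712]]
  r_p     = [-4.128, 4.0313]
Written out:
  5.4712 phi_1 - 4.128 phi_2 = -4.128
  -4.128 phi_1 + 5.4712 phi_2 = 4.0313
Solve by Cramer's rule:
  det = gamma(0)^2 - gamma(1)^2 = (5.4712)^2 - (-4.128)^2 = 29.93402944 - 17.040384 = 12.89364544
  phi_hat_1 = [gamma(1) gamma(0) - gamma(1) gamma(2)] / det = [(-4.128)(5.4712) - (-4.128)(4.0313)] / 12.89364544 = -5.9439072 / 12.89364544 = -0.461
  phi_hat_2 = [gamma(0) gamma(2) - gamma(1)^2] / det = [(5.4712)(4.0313) - (-4.128)^2] / 12.89364544 = 5.01566456 / 12.89364544 = 0.389
So phi_hat = [-0.4610, 0.3890].
Therefore phi_hat_1 = -0.4610.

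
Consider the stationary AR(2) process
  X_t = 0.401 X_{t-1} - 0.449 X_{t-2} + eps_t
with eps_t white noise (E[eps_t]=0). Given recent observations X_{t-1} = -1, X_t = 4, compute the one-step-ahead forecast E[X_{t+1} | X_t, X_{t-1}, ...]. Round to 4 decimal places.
E[X_{t+1} \mid \mathcal F_t] = 2.0530

For an AR(p) model X_t = c + sum_i phi_i X_{t-i} + eps_t, the
one-step-ahead conditional mean is
  E[X_{t+1} | X_t, ...] = c + sum_i phi_i X_{t+1-i}.
Substitute known values:
  E[X_{t+1} | ...] = (0.401) * (4) + (-0.449) * (-1)
                   = 2.0530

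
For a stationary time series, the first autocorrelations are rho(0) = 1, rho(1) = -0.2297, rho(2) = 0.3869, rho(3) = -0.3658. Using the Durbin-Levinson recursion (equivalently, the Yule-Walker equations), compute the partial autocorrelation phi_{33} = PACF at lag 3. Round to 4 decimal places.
\phi_{33} = -0.2740

The PACF at lag k is phi_{kk}, the last component of the solution
to the Yule-Walker system G_k phi = r_k where
  (G_k)_{ij} = rho(|i - j|), (r_k)_i = rho(i), i,j = 1..k.
Equivalently, Durbin-Levinson gives phi_{kk} iteratively:
  phi_{11} = rho(1)
  phi_{kk} = [rho(k) - sum_{j=1..k-1} phi_{k-1,j} rho(k-j)]
            / [1 - sum_{j=1..k-1} phi_{k-1,j} rho(j)],
  phi_{k,j} = phi_{k-1,j} - phi_{kk} phi_{k-1,k-j},  j = 1..k-1.
Step k = 1:
  phi_11 = rho(1) = -0.2297.
Step k = 2:
  phi_22 = [rho(2) - phi_11 rho(1)] / [1 - phi_11 rho(1)] = [0.3869 - (-0.2297)(-0.2297)] / [1 - (-0.2297)(-0.2297)]
         = 0.33413791 / 0.94723791 = 0.35275.
  Update: phi_21 = phi_11 - phi_22 phi_11 = -0.2297 - (0.35275)(-0.2297) = -0.148673.
Step k = 3:
  phi_33 = [rho(3) - phi_21 rho(2) - phi_22 rho(1)] / [1 - phi_21 rho(1) - phi_22 rho(2)]
    numerator   = -0.3658 - (-0.148673)(0.3869) - (0.35275)(-0.2297) = -0.22725165
    denominator = 1 - (-0.148673)(-0.2297) - (0.35275)(0.3869) = 0.82937085
  phi_33 = -0.22725165 / 0.82937085 = -0.274.
Therefore phi_{33} = -0.2740.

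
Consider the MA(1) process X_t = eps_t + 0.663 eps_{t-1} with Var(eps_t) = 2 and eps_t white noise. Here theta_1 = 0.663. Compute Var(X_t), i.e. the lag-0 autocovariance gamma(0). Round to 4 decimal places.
\gamma(0) = 2.8791

For an MA(q) process X_t = eps_t + sum_i theta_i eps_{t-i} with
Var(eps_t) = sigma^2, the variance is
  gamma(0) = sigma^2 * (1 + sum_i theta_i^2).
  sum_i theta_i^2 = (0.663)^2 = 0.439569.
  gamma(0) = 2 * (1 + 0.439569) = 2 * 1.439569 = 2.879138, which rounds to 2.8791.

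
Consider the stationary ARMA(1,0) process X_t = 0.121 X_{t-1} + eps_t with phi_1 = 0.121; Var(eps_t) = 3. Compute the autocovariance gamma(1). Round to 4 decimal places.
\gamma(1) = 0.3684

Multiply the model equation by X_{t-k} and take expectations. With theta_0 = psi_0 = 1 and psi_j the MA(infinity) weights, this gives
  gamma(k) - sum_i phi_i gamma(k-i) = c_k,
  c_k = sigma^2 * sum_{j=k..q} theta_j psi_{j-k}   (c_k = 0 for k > q),
using gamma(-m) = gamma(m).
Pure AR (q = 0): c_0 = sigma^2 = 3, c_k = 0 for k >= 1.
Equations for k = 0 and k = 1 (AR order 1):
  gamma(0) = phi_1 gamma(1) + c_0
  gamma(1) = phi_1 gamma(0) + c_1
Substituting the second into the first: gamma(0) (1 - phi_1^2) = c_0 + phi_1 c_1, so
  gamma(0) = c_0 / (1 - phi_1^2) = 3 / (1 - (0.121)^2) = 3 / 0.985359 = 3.044576.
  gamma(1) = phi_1 gamma(0) = (0.121)(3.044576) = 0.368394.
Therefore gamma(1) = 0.3684 (to 4 decimal places).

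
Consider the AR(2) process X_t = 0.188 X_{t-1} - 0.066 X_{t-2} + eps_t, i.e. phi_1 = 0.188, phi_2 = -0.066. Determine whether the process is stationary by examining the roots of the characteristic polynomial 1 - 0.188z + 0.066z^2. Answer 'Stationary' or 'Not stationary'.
\text{Stationary}

The AR(p) characteristic polynomial is P(z) = 1 - 0.188z + 0.066z^2.
Stationarity requires all roots to lie outside the unit circle, i.e. |z| > 1 for every root.
Set 1 + (-0.188) z + (0.066) z^2 = 0, i.e. a z^2 + b z + c = 0 with a = 0.066, b = -0.188, c = 1.
Discriminant D = b^2 - 4ac = (-0.188)^2 - 4*(0.066)*1 = 0.035344 - (0.264) = -0.228656.
D < 0, so the roots are the complex-conjugate pair z = (-b +/- i sqrt(-D)) / (2a) = 1.4242 +/- 3.6226i.
For a conjugate pair |z|^2 = z * conj(z) = (product of roots) = c/a = 1/(0.066) = 15.151515, so |z| = sqrt(15.151515) = 3.8925 for both roots.
Moduli of all roots: 3.8925, 3.8925.
All moduli strictly greater than 1? Yes.
Verdict: Stationary.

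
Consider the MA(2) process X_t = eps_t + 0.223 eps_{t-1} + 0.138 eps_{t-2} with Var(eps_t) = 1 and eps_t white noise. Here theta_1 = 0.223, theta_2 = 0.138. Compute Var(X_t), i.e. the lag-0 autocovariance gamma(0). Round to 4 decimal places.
\gamma(0) = 1.0688

For an MA(q) process X_t = eps_t + sum_i theta_i eps_{t-i} with
Var(eps_t) = sigma^2, the variance is
  gamma(0) = sigma^2 * (1 + sum_i theta_i^2).
  sum_i theta_i^2 = (0.223)^2 + (0.138)^2 = 0.049729 + 0.019044 = 0.068773.
  gamma(0) = 1 * (1 + 0.068773) = 1 * 1.068773 = 1.068773, which rounds to 1.0688.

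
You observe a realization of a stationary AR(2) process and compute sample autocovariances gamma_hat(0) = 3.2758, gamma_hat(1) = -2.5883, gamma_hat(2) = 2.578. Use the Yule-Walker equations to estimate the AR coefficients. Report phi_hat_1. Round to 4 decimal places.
\hat\phi_{1} = -0.4480

The Yule-Walker equations for an AR(p) process read, in matrix form,
  Gamma_p phi = r_p,   with   (Gamma_p)_{ij} = gamma(|i - j|),
                       (r_p)_i = gamma(i),   i,j = 1..p.
Substitute the sample gammas (Toeplitz matrix and right-hand side of size 2):
  Gamma_p = [[3.2758, -2.5883], [-2.5883, 3.2758]]
  r_p     = [-2.5883, 2.578]
Written out:
  3.2758 phi_1 - 2.5883 phi_2 = -2.5883
  -2.5883 phi_1 + 3.2758 phi_2 = 2.578
Solve by Cramer's rule:
  det = gamma(0)^2 - gamma(1)^2 = (3.2758)^2 - (-2.5883)^2 = 10.73086564 - 6.69929689 = 4.03156875
  phi_hat_1 = [gamma(1) gamma(0) - gamma(1) gamma(2)] / det = [(-2.5883)(3.2758) - (-2.5883)(2.578)] / 4.03156875 = -1.80611574 / 4.03156875 = -0.448
  phi_hat_2 = [gamma(0) gamma(2) - gamma(1)^2] / det = [(3.2758)(2.578) - (-2.5883)^2] / 4.03156875 = 1.74571551 / 4.03156875 = 0.433
So phi_hat = [-0.4480, 0.4330].
Therefore phi_hat_1 = -0.4480.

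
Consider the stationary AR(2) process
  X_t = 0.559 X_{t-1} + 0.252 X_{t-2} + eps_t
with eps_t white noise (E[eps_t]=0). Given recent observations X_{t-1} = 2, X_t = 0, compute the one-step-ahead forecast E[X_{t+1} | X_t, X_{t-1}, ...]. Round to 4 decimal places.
E[X_{t+1} \mid \mathcal F_t] = 0.5040

For an AR(p) model X_t = c + sum_i phi_i X_{t-i} + eps_t, the
one-step-ahead conditional mean is
  E[X_{t+1} | X_t, ...] = c + sum_i phi_i X_{t+1-i}.
Substitute known values:
  E[X_{t+1} | ...] = (0.559) * (0) + (0.252) * (2)
                   = 0.5040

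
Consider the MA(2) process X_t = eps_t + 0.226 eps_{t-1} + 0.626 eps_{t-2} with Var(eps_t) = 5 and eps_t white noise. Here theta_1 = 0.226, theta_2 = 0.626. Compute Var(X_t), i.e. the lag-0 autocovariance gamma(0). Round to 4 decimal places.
\gamma(0) = 7.2148

For an MA(q) process X_t = eps_t + sum_i theta_i eps_{t-i} with
Var(eps_t) = sigma^2, the variance is
  gamma(0) = sigma^2 * (1 + sum_i theta_i^2).
  sum_i theta_i^2 = (0.226)^2 + (0.626)^2 = 0.051076 + 0.391876 = 0.442952.
  gamma(0) = 5 * (1 + 0.442952) = 5 * 1.442952 = 7.21476, which rounds to 7.2148.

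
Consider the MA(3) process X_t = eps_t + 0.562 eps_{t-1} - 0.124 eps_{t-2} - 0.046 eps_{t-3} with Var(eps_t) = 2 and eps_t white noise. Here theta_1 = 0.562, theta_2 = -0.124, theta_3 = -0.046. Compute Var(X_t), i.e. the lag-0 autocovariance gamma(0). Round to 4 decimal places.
\gamma(0) = 2.6667

For an MA(q) process X_t = eps_t + sum_i theta_i eps_{t-i} with
Var(eps_t) = sigma^2, the variance is
  gamma(0) = sigma^2 * (1 + sum_i theta_i^2).
  sum_i theta_i^2 = (0.562)^2 + (-0.124)^2 + (-0.046)^2 = 0.315844 + 0.015376 + 0.002116 = 0.333336.
  gamma(0) = 2 * (1 + 0.333336) = 2 * 1.333336 = 2.666672, which rounds to 2.6667.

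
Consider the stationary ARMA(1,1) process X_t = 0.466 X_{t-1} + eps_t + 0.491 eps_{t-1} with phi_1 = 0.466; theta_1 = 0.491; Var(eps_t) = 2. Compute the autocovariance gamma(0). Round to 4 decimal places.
\gamma(0) = 4.3398

Multiply the model equation by X_{t-k} and take expectations. With theta_0 = psi_0 = 1 and psi_j the MA(infinity) weights, this gives
  gamma(k) - sum_i phi_i gamma(k-i) = c_k,
  c_k = sigma^2 * sum_{j=k..q} theta_j psi_{j-k}   (c_k = 0 for k > q),
using gamma(-m) = gamma(m).
psi-weights needed (psi_j = theta_j + sum_i phi_i psi_{j-i}):
  psi_1 = theta_1 + phi_1 = 0.491 + (0.466) = 0.957
Right-hand sides:
  c_0 = sigma^2 (1 + theta_1 psi_1) = 2 * (1 + (0.491)(0.957)) = 2 * 1.469887 = 2.939774
  c_1 = sigma^2 theta_1 = 2 * (0.491) = 0.982
  c_2 = 0
Equations for k = 0 and k = 1 (AR order 1):
  gamma(0) = phi_1 gamma(1) + c_0
  gamma(1) = phi_1 gamma(0) + c_1
Substituting the second into the first: gamma(0) (1 - phi_1^2) = c_0 + phi_1 c_1, so
  gamma(0) = (c_0 + phi_1 c_1) / (1 - phi_1^2) = (2.939774 + (0.466)(0.982)) / (1 - (0.466)^2) = 3.397386 / 0.782844 = 4.3398.
Therefore gamma(0) = 4.3398 (to 4 decimal places).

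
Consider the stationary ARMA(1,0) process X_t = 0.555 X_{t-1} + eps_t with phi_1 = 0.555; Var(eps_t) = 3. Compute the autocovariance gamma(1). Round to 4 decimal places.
\gamma(1) = 2.4062

Multiply the model equation by X_{t-k} and take expectations. With theta_0 = psi_0 = 1 and psi_j the MA(infinity) weights, this gives
  gamma(k) - sum_i phi_i gamma(k-i) = c_k,
  c_k = sigma^2 * sum_{j=k..q} theta_j psi_{j-k}   (c_k = 0 for k > q),
using gamma(-m) = gamma(m).
Pure AR (q = 0): c_0 = sigma^2 = 3, c_k = 0 for k >= 1.
Equations for k = 0 and k = 1 (AR order 1):
  gamma(0) = phi_1 gamma(1) + c_0
  gamma(1) = phi_1 gamma(0) + c_1
Substituting the second into the first: gamma(0) (1 - phi_1^2) = c_0 + phi_1 c_1, so
  gamma(0) = c_0 / (1 - phi_1^2) = 3 / (1 - (0.555)^2) = 3 / 0.691975 = 4.335417.
  gamma(1) = phi_1 gamma(0) = (0.555)(4.335417) = 2.406156.
Therefore gamma(1) = 2.4062 (to 4 decimal places).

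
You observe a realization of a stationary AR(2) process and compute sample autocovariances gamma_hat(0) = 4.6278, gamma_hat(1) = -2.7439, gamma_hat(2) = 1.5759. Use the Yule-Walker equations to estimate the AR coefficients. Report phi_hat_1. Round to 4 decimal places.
\hat\phi_{1} = -0.6030

The Yule-Walker equations for an AR(p) process read, in matrix form,
  Gamma_p phi = r_p,   with   (Gamma_p)_{ij} = gamma(|i - j|),
                       (r_p)_i = gamma(i),   i,j = 1..p.
Substitute the sample gammas (Toeplitz matrix and right-hand side of size 2):
  Gamma_p = [[4.6278, -2.7439], [-2.7439, 4.6278]]
  r_p     = [-2.7439, 1.5759]
Written out:
  4.6278 phi_1 - 2.7439 phi_2 = -2.7439
  -2.7439 phi_1 + 4.6278 phi_2 = 1.5759
Solve by Cramer's rule:
  det = gamma(0)^2 - gamma(1)^2 = (4.6278)^2 - (-2.7439)^2 = 21.41653284 - 7.52898721 = 13.88754563
  phi_hat_1 = [gamma(1) gamma(0) - gamma(1) gamma(2)] / det = [(-2.7439)(4.6278) - (-2.7439)(1.5759)] / 13.88754563 = -8.37410841 / 13.88754563 = -0.603
  phi_hat_2 = [gamma(0) gamma(2) - gamma(1)^2] / det = [(4.6278)(1.5759) - (-2.7439)^2] / 13.88754563 = -0.23603719 / 13.88754563 = -0.017
So phi_hat = [-0.6030, -0.0170].
Therefore phi_hat_1 = -0.6030.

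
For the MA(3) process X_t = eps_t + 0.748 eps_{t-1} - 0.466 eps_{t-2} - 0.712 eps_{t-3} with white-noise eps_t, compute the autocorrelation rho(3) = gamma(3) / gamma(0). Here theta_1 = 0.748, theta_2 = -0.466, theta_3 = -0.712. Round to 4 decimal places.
\rho(3) = -0.3118

For an MA(q) process with theta_0 = 1, the autocovariance is
  gamma(k) = sigma^2 * sum_{i=0..q-k} theta_i * theta_{i+k},
and rho(k) = gamma(k) / gamma(0). Sigma^2 cancels.
  numerator   = (1)*(-0.712) = -0.712.
  denominator = (1)^2 + (0.748)^2 + (-0.466)^2 + (-0.712)^2 = 2.283604.
  rho(3) = -0.712 / 2.283604 = -0.3118.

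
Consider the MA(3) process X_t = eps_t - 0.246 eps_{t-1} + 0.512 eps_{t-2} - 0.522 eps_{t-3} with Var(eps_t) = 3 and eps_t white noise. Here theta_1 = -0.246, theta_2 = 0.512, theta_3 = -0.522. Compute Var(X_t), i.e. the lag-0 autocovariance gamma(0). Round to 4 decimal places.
\gamma(0) = 4.7854

For an MA(q) process X_t = eps_t + sum_i theta_i eps_{t-i} with
Var(eps_t) = sigma^2, the variance is
  gamma(0) = sigma^2 * (1 + sum_i theta_i^2).
  sum_i theta_i^2 = (-0.246)^2 + (0.512)^2 + (-0.522)^2 = 0.060516 + 0.262144 + 0.272484 = 0.595144.
  gamma(0) = 3 * (1 + 0.595144) = 3 * 1.595144 = 4.785432, which rounds to 4.7854.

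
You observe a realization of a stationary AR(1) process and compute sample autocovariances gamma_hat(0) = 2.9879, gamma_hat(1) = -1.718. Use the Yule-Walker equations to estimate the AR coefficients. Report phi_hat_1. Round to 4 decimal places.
\hat\phi_{1} = -0.5750

The Yule-Walker equations for an AR(p) process read, in matrix form,
  Gamma_p phi = r_p,   with   (Gamma_p)_{ij} = gamma(|i - j|),
                       (r_p)_i = gamma(i),   i,j = 1..p.
Substitute the sample gammas (Toeplitz matrix and right-hand side of size 1):
  Gamma_p = [[2.9879]]
  r_p     = [-1.718]
With p = 1 this is the single equation gamma(0) phi_1 = gamma(1):
  phi_hat_1 = gamma(1) / gamma(0) = -1.718 / 2.9879 = -0.5750.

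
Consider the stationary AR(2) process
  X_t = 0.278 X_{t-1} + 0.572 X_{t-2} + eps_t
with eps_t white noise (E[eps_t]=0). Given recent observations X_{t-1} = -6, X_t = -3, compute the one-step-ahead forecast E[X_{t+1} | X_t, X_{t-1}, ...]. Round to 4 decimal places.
E[X_{t+1} \mid \mathcal F_t] = -4.2660

For an AR(p) model X_t = c + sum_i phi_i X_{t-i} + eps_t, the
one-step-ahead conditional mean is
  E[X_{t+1} | X_t, ...] = c + sum_i phi_i X_{t+1-i}.
Substitute known values:
  E[X_{t+1} | ...] = (0.278) * (-3) + (0.572) * (-6)
                   = -4.2660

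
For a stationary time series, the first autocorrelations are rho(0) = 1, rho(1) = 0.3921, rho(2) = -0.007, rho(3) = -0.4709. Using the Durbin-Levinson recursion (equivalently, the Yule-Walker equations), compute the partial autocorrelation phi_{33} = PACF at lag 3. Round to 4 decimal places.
\phi_{33} = -0.4820

The PACF at lag k is phi_{kk}, the last component of the solution
to the Yule-Walker system G_k phi = r_k where
  (G_k)_{ij} = rho(|i - j|), (r_k)_i = rho(i), i,j = 1..k.
Equivalently, Durbin-Levinson gives phi_{kk} iteratively:
  phi_{11} = rho(1)
  phi_{kk} = [rho(k) - sum_{j=1..k-1} phi_{k-1,j} rho(k-j)]
            / [1 - sum_{j=1..k-1} phi_{k-1,j} rho(j)],
  phi_{k,j} = phi_{k-1,j} - phi_{kk} phi_{k-1,k-j},  j = 1..k-1.
Step k = 1:
  phi_11 = rho(1) = 0.3921.
Step k = 2:
  phi_22 = [rho(2) - phi_11 rho(1)] / [1 - phi_11 rho(1)] = [-0.007 - (0.3921)(0.3921)] / [1 - (0.3921)(0.3921)]
         = -0.16074241 / 0.84625759 = -0.189945.
  Update: phi_21 = phi_11 - phi_22 phi_11 = 0.3921 - (-0.189945)(0.3921) = 0.466577.
Step k = 3:
  phi_33 = [rho(3) - phi_21 rho(2) - phi_22 rho(1)] / [1 - phi_21 rho(1) - phi_22 rho(2)]
    numerator   = -0.4709 - (0.466577)(-0.007) - (-0.189945)(0.3921) = -0.39315652
    denominator = 1 - (0.466577)(0.3921) - (-0.189945)(-0.007) = 0.81572537
  phi_33 = -0.39315652 / 0.81572537 = -0.482.
Therefore phi_{33} = -0.4820.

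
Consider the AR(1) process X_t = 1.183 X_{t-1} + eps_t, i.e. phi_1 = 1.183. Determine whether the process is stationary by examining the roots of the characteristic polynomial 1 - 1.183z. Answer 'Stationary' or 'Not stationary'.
\text{Not stationary}

The AR(p) characteristic polynomial is P(z) = 1 - 1.183z.
Stationarity requires all roots to lie outside the unit circle, i.e. |z| > 1 for every root.
This is linear in z: 1 + (-1.183) z = 0  =>  z = -1/(-1.183) = 0.845309,  |z| = 0.845309.
Moduli of all roots: 0.8453.
All moduli strictly greater than 1? No.
Verdict: Not stationary.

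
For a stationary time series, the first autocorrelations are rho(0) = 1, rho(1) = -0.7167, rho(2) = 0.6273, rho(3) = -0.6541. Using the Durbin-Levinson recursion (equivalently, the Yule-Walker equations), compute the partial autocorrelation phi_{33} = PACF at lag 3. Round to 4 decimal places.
\phi_{33} = -0.3091

The PACF at lag k is phi_{kk}, the last component of the solution
to the Yule-Walker system G_k phi = r_k where
  (G_k)_{ij} = rho(|i - j|), (r_k)_i = rho(i), i,j = 1..k.
Equivalently, Durbin-Levinson gives phi_{kk} iteratively:
  phi_{11} = rho(1)
  phi_{kk} = [rho(k) - sum_{j=1..k-1} phi_{k-1,j} rho(k-j)]
            / [1 - sum_{j=1..k-1} phi_{k-1,j} rho(j)],
  phi_{k,j} = phi_{k-1,j} - phi_{kk} phi_{k-1,k-j},  j = 1..k-1.
Step k = 1:
  phi_11 = rho(1) = -0.7167.
Step k = 2:
  phi_22 = [rho(2) - phi_11 rho(1)] / [1 - phi_11 rho(1)] = [0.6273 - (-0.7167)(-0.7167)] / [1 - (-0.7167)(-0.7167)]
         = 0.11364111 / 0.48634111 = 0.233665.
  Update: phi_21 = phi_11 - phi_22 phi_11 = -0.7167 - (0.233665)(-0.7167) = -0.549232.
Step k = 3:
  phi_33 = [rho(3) - phi_21 rho(2) - phi_22 rho(1)] / [1 - phi_21 rho(1) - phi_22 rho(2)]
    numerator   = -0.6541 - (-0.549232)(0.6273) - (0.233665)(-0.7167) = -0.14209876
    denominator = 1 - (-0.549232)(-0.7167) - (0.233665)(0.6273) = 0.45978711
  phi_33 = -0.14209876 / 0.45978711 = -0.3091.
Therefore phi_{33} = -0.3091.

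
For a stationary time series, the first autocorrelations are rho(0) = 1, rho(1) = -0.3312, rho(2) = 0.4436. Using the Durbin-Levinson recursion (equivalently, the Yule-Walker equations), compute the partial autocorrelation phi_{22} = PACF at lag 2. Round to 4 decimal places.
\phi_{22} = 0.3750

The PACF at lag k is phi_{kk}, the last component of the solution
to the Yule-Walker system G_k phi = r_k where
  (G_k)_{ij} = rho(|i - j|), (r_k)_i = rho(i), i,j = 1..k.
Equivalently, Durbin-Levinson gives phi_{kk} iteratively:
  phi_{11} = rho(1)
  phi_{kk} = [rho(k) - sum_{j=1..k-1} phi_{k-1,j} rho(k-j)]
            / [1 - sum_{j=1..k-1} phi_{k-1,j} rho(j)],
  phi_{k,j} = phi_{k-1,j} - phi_{kk} phi_{k-1,k-j},  j = 1..k-1.
Step k = 1:
  phi_11 = rho(1) = -0.3312.
Step k = 2:
  phi_22 = [rho(2) - phi_11 rho(1)] / [1 - phi_11 rho(1)] = [0.4436 - (-0.3312)(-0.3312)] / [1 - (-0.3312)(-0.3312)]
         = 0.33390656 / 0.89030656 = 0.375.
Therefore phi_{22} = 0.3750.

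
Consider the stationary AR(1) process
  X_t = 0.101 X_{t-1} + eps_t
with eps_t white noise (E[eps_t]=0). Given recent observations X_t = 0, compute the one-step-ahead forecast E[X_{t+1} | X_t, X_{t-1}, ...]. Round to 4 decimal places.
E[X_{t+1} \mid \mathcal F_t] = 0.0000

For an AR(p) model X_t = c + sum_i phi_i X_{t-i} + eps_t, the
one-step-ahead conditional mean is
  E[X_{t+1} | X_t, ...] = c + sum_i phi_i X_{t+1-i}.
Substitute known values:
  E[X_{t+1} | ...] = (0.101) * (0)
                   = 0.0000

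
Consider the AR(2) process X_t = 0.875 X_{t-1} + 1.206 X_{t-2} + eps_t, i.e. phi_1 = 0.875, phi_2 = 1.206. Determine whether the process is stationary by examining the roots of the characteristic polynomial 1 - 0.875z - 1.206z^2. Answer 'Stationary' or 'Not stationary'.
\text{Not stationary}

The AR(p) characteristic polynomial is P(z) = 1 - 0.875z - 1.206z^2.
Stationarity requires all roots to lie outside the unit circle, i.e. |z| > 1 for every root.
Set 1 + (-0.875) z + (-1.206) z^2 = 0, i.e. a z^2 + b z + c = 0 with a = -1.206, b = -0.875, c = 1.
Discriminant D = b^2 - 4ac = (-0.875)^2 - 4*(-1.206)*1 = 0.765625 - (-4.824) = 5.589625.
D >= 0, so the roots are real: z = (-b +/- sqrt(D)) / (2a) = (0.875 +/- 2.364239) / (-2.412).
  z_1 = (0.875 + 2.364239) / (-2.412) = -1.343,   |z_1| = 1.343.
  z_2 = (0.875 - 2.364239) / (-2.412) = 0.6174,   |z_2| = 0.6174.
Moduli of all roots: 1.3430, 0.6174.
All moduli strictly greater than 1? No.
Verdict: Not stationary.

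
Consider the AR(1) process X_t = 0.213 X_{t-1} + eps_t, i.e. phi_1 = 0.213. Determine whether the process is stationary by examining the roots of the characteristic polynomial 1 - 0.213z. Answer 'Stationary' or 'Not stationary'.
\text{Stationary}

The AR(p) characteristic polynomial is P(z) = 1 - 0.213z.
Stationarity requires all roots to lie outside the unit circle, i.e. |z| > 1 for every root.
This is linear in z: 1 + (-0.213) z = 0  =>  z = -1/(-0.213) = 4.694836,  |z| = 4.694836.
Moduli of all roots: 4.6948.
All moduli strictly greater than 1? Yes.
Verdict: Stationary.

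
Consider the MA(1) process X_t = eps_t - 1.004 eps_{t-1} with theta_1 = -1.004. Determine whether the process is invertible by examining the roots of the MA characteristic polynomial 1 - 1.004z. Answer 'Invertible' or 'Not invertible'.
\text{Not invertible}

The MA(q) characteristic polynomial is P(z) = 1 - 1.004z.
Invertibility requires all roots to lie outside the unit circle, i.e. |z| > 1 for every root.
This is linear in z: 1 + (-1.004) z = 0  =>  z = -1/(-1.004) = 0.996016,  |z| = 0.996016.
Moduli of all roots: 0.9960.
All moduli strictly greater than 1? No.
Verdict: Not invertible.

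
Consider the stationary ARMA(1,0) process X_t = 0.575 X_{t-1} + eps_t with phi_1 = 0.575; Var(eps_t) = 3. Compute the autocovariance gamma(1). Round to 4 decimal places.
\gamma(1) = 2.5770

Multiply the model equation by X_{t-k} and take expectations. With theta_0 = psi_0 = 1 and psi_j the MA(infinity) weights, this gives
  gamma(k) - sum_i phi_i gamma(k-i) = c_k,
  c_k = sigma^2 * sum_{j=k..q} theta_j psi_{j-k}   (c_k = 0 for k > q),
using gamma(-m) = gamma(m).
Pure AR (q = 0): c_0 = sigma^2 = 3, c_k = 0 for k >= 1.
Equations for k = 0 and k = 1 (AR order 1):
  gamma(0) = phi_1 gamma(1) + c_0
  gamma(1) = phi_1 gamma(0) + c_1
Substituting the second into the first: gamma(0) (1 - phi_1^2) = c_0 + phi_1 c_1, so
  gamma(0) = c_0 / (1 - phi_1^2) = 3 / (1 - (0.575)^2) = 3 / 0.669375 = 4.481793.
  gamma(1) = phi_1 gamma(0) = (0.575)(4.481793) = 2.577031.
Therefore gamma(1) = 2.5770 (to 4 decimal places).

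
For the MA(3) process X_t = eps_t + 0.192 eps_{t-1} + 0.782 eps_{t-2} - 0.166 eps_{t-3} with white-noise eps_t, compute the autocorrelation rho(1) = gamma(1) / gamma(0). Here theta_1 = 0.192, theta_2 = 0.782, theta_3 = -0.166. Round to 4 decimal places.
\rho(1) = 0.1267

For an MA(q) process with theta_0 = 1, the autocovariance is
  gamma(k) = sigma^2 * sum_{i=0..q-k} theta_i * theta_{i+k},
and rho(k) = gamma(k) / gamma(0). Sigma^2 cancels.
  numerator   = (1)*(0.192) + (0.192)*(0.782) + (0.782)*(-0.166) = 0.212332.
  denominator = (1)^2 + (0.192)^2 + (0.782)^2 + (-0.166)^2 = 1.675944.
  rho(1) = 0.212332 / 1.675944 = 0.1267.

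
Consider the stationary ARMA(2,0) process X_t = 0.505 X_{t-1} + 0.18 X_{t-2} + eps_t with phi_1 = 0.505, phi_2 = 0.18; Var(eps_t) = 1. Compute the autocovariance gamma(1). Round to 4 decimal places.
\gamma(1) = 1.0254

Multiply the model equation by X_{t-k} and take expectations. With theta_0 = psi_0 = 1 and psi_j the MA(infinity) weights, this gives
  gamma(k) - sum_i phi_i gamma(k-i) = c_k,
  c_k = sigma^2 * sum_{j=k..q} theta_j psi_{j-k}   (c_k = 0 for k > q),
using gamma(-m) = gamma(m).
Pure AR (q = 0): c_0 = sigma^2 = 1, c_k = 0 for k >= 1.
Equations for k = 0, 1, 2 (AR order 2, c_2 = 0):
  (E0) gamma(0) = phi_1 gamma(1) + phi_2 gamma(2) + c_0
  (E1) gamma(1) = phi_1 gamma(0) + phi_2 gamma(1) + c_1
  (E2) gamma(2) = phi_1 gamma(1) + phi_2 gamma(0)
From (E1): gamma(1) = A gamma(0) + B with
  A = phi_1 / (1 - phi_2) = 0.505 / 0.82 = 0.615854,   B = c_1 / (1 - phi_2) = 0 / 0.82 = 0.
Insert (E2) into (E0): gamma(0) (1 - phi_2^2) = phi_1 (1 + phi_2) gamma(1) + c_0.
  phi_1 (1 + phi_2) = (0.505)(1.18) = 0.5959,   1 - phi_2^2 = 0.9676.
Replace gamma(1) by A gamma(0) + B and collect gamma(0):
  gamma(0) [0.9676 - (0.5959)(0.615854)] = c_0 = 1
  gamma(0) * 0.600613 = 1
  gamma(0) = 1 / 0.600613 = 1.664966.
  gamma(1) = A gamma(0) = (0.615854)(1.664966) = 1.025376.
Therefore gamma(1) = 1.0254 (to 4 decimal places).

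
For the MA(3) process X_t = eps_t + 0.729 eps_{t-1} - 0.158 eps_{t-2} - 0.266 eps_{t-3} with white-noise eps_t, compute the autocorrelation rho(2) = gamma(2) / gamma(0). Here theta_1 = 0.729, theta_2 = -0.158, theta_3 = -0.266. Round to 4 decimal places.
\rho(2) = -0.2163

For an MA(q) process with theta_0 = 1, the autocovariance is
  gamma(k) = sigma^2 * sum_{i=0..q-k} theta_i * theta_{i+k},
and rho(k) = gamma(k) / gamma(0). Sigma^2 cancels.
  numerator   = (1)*(-0.158) + (0.729)*(-0.266) = -0.351914.
  denominator = (1)^2 + (0.729)^2 + (-0.158)^2 + (-0.266)^2 = 1.627161.
  rho(2) = -0.351914 / 1.627161 = -0.2163.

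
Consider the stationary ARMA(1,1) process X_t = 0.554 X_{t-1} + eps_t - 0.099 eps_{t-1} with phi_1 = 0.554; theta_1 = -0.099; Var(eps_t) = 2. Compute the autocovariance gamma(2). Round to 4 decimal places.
\gamma(2) = 0.6875

Multiply the model equation by X_{t-k} and take expectations. With theta_0 = psi_0 = 1 and psi_j the MA(infinity) weights, this gives
  gamma(k) - sum_i phi_i gamma(k-i) = c_k,
  c_k = sigma^2 * sum_{j=k..q} theta_j psi_{j-k}   (c_k = 0 for k > q),
using gamma(-m) = gamma(m).
psi-weights needed (psi_j = theta_j + sum_i phi_i psi_{j-i}):
  psi_1 = theta_1 + phi_1 = -0.099 + (0.554) = 0.455
Right-hand sides:
  c_0 = sigma^2 (1 + theta_1 psi_1) = 2 * (1 + (-0.099)(0.455)) = 2 * 0.954955 = 1.90991
  c_1 = sigma^2 theta_1 = 2 * (-0.099) = -0.198
  c_2 = 0
Equations for k = 0 and k = 1 (AR order 1):
  gamma(0) = phi_1 gamma(1) + c_0
  gamma(1) = phi_1 gamma(0) + c_1
Substituting the second into the first: gamma(0) (1 - phi_1^2) = c_0 + phi_1 c_1, so
  gamma(0) = (c_0 + phi_1 c_1) / (1 - phi_1^2) = (1.90991 + (0.554)(-0.198)) / (1 - (0.554)^2) = 1.800218 / 0.693084 = 2.597402.
  gamma(1) = phi_1 gamma(0) + c_1 = (0.554)(2.597402) + (-0.198) = 1.240961.
For k = 2 (> q): gamma(2) = phi_1 gamma(1) = (0.554)(1.240961) = 0.687492.
Therefore gamma(2) = 0.6875 (to 4 decimal places).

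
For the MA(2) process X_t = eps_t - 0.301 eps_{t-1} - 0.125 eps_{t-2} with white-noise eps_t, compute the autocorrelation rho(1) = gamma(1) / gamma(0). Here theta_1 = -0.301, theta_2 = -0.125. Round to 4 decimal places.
\rho(1) = -0.2381

For an MA(q) process with theta_0 = 1, the autocovariance is
  gamma(k) = sigma^2 * sum_{i=0..q-k} theta_i * theta_{i+k},
and rho(k) = gamma(k) / gamma(0). Sigma^2 cancels.
  numerator   = (1)*(-0.301) + (-0.301)*(-0.125) = -0.263375.
  denominator = (1)^2 + (-0.301)^2 + (-0.125)^2 = 1.106226.
  rho(1) = -0.263375 / 1.106226 = -0.2381.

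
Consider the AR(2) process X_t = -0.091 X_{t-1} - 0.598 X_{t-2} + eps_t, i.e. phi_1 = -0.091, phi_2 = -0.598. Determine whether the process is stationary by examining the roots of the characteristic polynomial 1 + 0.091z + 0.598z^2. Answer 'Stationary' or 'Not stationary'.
\text{Stationary}

The AR(p) characteristic polynomial is P(z) = 1 + 0.091z + 0.598z^2.
Stationarity requires all roots to lie outside the unit circle, i.e. |z| > 1 for every root.
Set 1 + (0.091) z + (0.598) z^2 = 0, i.e. a z^2 + b z + c = 0 with a = 0.598, b = 0.091, c = 1.
Discriminant D = b^2 - 4ac = (0.091)^2 - 4*(0.598)*1 = 0.008281 - (2.392) = -2.383719.
D < 0, so the roots are the complex-conjugate pair z = (-b +/- i sqrt(-D)) / (2a) = -0.0761 +/- 1.2909i.
For a conjugate pair |z|^2 = z * conj(z) = (product of roots) = c/a = 1/(0.598) = 1.672241, so |z| = sqrt(1.672241) = 1.2932 for both roots.
Moduli of all roots: 1.2932, 1.2932.
All moduli strictly greater than 1? Yes.
Verdict: Stationary.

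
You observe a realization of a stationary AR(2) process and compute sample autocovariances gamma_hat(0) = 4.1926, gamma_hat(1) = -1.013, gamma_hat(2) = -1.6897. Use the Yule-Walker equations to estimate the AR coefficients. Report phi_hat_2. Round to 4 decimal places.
\hat\phi_{2} = -0.4900

The Yule-Walker equations for an AR(p) process read, in matrix form,
  Gamma_p phi = r_p,   with   (Gamma_p)_{ij} = gamma(|i - j|),
                       (r_p)_i = gamma(i),   i,j = 1..p.
Substitute the sample gammas (Toeplitz matrix and right-hand side of size 2):
  Gamma_p = [[4.1926, -1.013], [-1.013, 4.1926]]
  r_p     = [-1.013, -1.6897]
Written out:
  4.1926 phi_1 - 1.013 phi_2 = -1.013
  -1.013 phi_1 + 4.1926 phi_2 = -1.6897
Solve by Cramer's rule:
  det = gamma(0)^2 - gamma(1)^2 = (4.1926)^2 - (-1.013)^2 = 17.57789476 - 1.026169 = 16.55172576
  phi_hat_1 = [gamma(1) gamma(0) - gamma(1) gamma(2)] / det = [(-1.013)(4.1926) - (-1.013)(-1.6897)] / 16.55172576 = -5.9587699 / 16.55172576 = -0.36
  phi_hat_2 = [gamma(0) gamma(2) - gamma(1)^2] / det = [(4.1926)(-1.6897) - (-1.013)^2] / 16.55172576 = -8.11040522 / 16.55172576 = -0.49
So phi_hat = [-0.3600, -0.4900].
Therefore phi_hat_2 = -0.4900.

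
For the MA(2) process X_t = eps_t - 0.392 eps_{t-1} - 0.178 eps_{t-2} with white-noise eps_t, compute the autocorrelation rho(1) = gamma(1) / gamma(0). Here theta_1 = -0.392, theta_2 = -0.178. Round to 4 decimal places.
\rho(1) = -0.2718

For an MA(q) process with theta_0 = 1, the autocovariance is
  gamma(k) = sigma^2 * sum_{i=0..q-k} theta_i * theta_{i+k},
and rho(k) = gamma(k) / gamma(0). Sigma^2 cancels.
  numerator   = (1)*(-0.392) + (-0.392)*(-0.178) = -0.322224.
  denominator = (1)^2 + (-0.392)^2 + (-0.178)^2 = 1.185348.
  rho(1) = -0.322224 / 1.185348 = -0.2718.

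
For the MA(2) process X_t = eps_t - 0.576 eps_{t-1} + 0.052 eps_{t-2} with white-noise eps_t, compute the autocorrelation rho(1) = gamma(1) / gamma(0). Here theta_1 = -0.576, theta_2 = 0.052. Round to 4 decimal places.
\rho(1) = -0.4541

For an MA(q) process with theta_0 = 1, the autocovariance is
  gamma(k) = sigma^2 * sum_{i=0..q-k} theta_i * theta_{i+k},
and rho(k) = gamma(k) / gamma(0). Sigma^2 cancels.
  numerator   = (1)*(-0.576) + (-0.576)*(0.052) = -0.605952.
  denominator = (1)^2 + (-0.576)^2 + (0.052)^2 = 1.33448.
  rho(1) = -0.605952 / 1.33448 = -0.4541.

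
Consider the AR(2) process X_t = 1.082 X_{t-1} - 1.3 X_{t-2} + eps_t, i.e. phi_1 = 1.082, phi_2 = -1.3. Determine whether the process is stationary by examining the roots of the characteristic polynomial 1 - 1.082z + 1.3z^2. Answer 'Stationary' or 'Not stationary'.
\text{Not stationary}

The AR(p) characteristic polynomial is P(z) = 1 - 1.082z + 1.3z^2.
Stationarity requires all roots to lie outside the unit circle, i.e. |z| > 1 for every root.
Set 1 + (-1.082) z + (1.3) z^2 = 0, i.e. a z^2 + b z + c = 0 with a = 1.3, b = -1.082, c = 1.
Discriminant D = b^2 - 4ac = (-1.082)^2 - 4*(1.3)*1 = 1.170724 - (5.2) = -4.029276.
D < 0, so the roots are the complex-conjugate pair z = (-b +/- i sqrt(-D)) / (2a) = 0.4162 +/- 0.772i.
For a conjugate pair |z|^2 = z * conj(z) = (product of roots) = c/a = 1/(1.3) = 0.769231, so |z| = sqrt(0.769231) = 0.8771 for both roots.
Moduli of all roots: 0.8771, 0.8771.
All moduli strictly greater than 1? No.
Verdict: Not stationary.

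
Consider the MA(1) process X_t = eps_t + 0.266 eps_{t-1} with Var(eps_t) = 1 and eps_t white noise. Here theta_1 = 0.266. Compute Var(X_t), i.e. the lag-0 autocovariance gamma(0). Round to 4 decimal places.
\gamma(0) = 1.0708

For an MA(q) process X_t = eps_t + sum_i theta_i eps_{t-i} with
Var(eps_t) = sigma^2, the variance is
  gamma(0) = sigma^2 * (1 + sum_i theta_i^2).
  sum_i theta_i^2 = (0.266)^2 = 0.070756.
  gamma(0) = 1 * (1 + 0.070756) = 1 * 1.070756 = 1.070756, which rounds to 1.0708.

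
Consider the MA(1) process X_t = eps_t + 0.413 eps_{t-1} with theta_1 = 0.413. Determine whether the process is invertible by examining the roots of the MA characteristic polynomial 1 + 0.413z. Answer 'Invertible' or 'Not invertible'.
\text{Invertible}

The MA(q) characteristic polynomial is P(z) = 1 + 0.413z.
Invertibility requires all roots to lie outside the unit circle, i.e. |z| > 1 for every root.
This is linear in z: 1 + (0.413) z = 0  =>  z = -1/(0.413) = -2.421308,  |z| = 2.421308.
Moduli of all roots: 2.4213.
All moduli strictly greater than 1? Yes.
Verdict: Invertible.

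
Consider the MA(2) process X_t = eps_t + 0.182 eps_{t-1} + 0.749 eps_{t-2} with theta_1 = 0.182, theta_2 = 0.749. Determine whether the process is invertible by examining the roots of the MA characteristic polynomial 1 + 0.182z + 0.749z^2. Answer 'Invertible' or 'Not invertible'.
\text{Invertible}

The MA(q) characteristic polynomial is P(z) = 1 + 0.182z + 0.749z^2.
Invertibility requires all roots to lie outside the unit circle, i.e. |z| > 1 for every root.
Set 1 + (0.182) z + (0.749) z^2 = 0, i.e. a z^2 + b z + c = 0 with a = 0.749, b = 0.182, c = 1.
Discriminant D = b^2 - 4ac = (0.182)^2 - 4*(0.749)*1 = 0.033124 - (2.996) = -2.962876.
D < 0, so the roots are the complex-conjugate pair z = (-b +/- i sqrt(-D)) / (2a) = -0.1215 +/- 1.1491i.
For a conjugate pair |z|^2 = z * conj(z) = (product of roots) = c/a = 1/(0.749) = 1.335113, so |z| = sqrt(1.335113) = 1.1555 for both roots.
Moduli of all roots: 1.1555, 1.1555.
All moduli strictly greater than 1? Yes.
Verdict: Invertible.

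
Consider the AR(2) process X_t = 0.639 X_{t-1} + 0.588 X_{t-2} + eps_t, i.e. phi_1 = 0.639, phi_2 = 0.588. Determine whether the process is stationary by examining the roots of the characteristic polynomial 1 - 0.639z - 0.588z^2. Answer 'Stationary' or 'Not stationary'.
\text{Not stationary}

The AR(p) characteristic polynomial is P(z) = 1 - 0.639z - 0.588z^2.
Stationarity requires all roots to lie outside the unit circle, i.e. |z| > 1 for every root.
Set 1 + (-0.639) z + (-0.588) z^2 = 0, i.e. a z^2 + b z + c = 0 with a = -0.588, b = -0.639, c = 1.
Discriminant D = b^2 - 4ac = (-0.639)^2 - 4*(-0.588)*1 = 0.408321 - (-2.352) = 2.760321.
D >= 0, so the roots are real: z = (-b +/- sqrt(D)) / (2a) = (0.639 +/- 1.661421) / (-1.176).
  z_1 = (0.639 + 1.661421) / (-1.176) = -1.9561,   |z_1| = 1.9561.
  z_2 = (0.639 - 1.661421) / (-1.176) = 0.8694,   |z_2| = 0.8694.
Moduli of all roots: 1.9561, 0.8694.
All moduli strictly greater than 1? No.
Verdict: Not stationary.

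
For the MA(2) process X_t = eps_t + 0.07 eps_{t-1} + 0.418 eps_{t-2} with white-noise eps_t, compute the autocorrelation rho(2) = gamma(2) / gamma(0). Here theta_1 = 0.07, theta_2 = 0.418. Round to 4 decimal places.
\rho(2) = 0.3544

For an MA(q) process with theta_0 = 1, the autocovariance is
  gamma(k) = sigma^2 * sum_{i=0..q-k} theta_i * theta_{i+k},
and rho(k) = gamma(k) / gamma(0). Sigma^2 cancels.
  numerator   = (1)*(0.418) = 0.418.
  denominator = (1)^2 + (0.07)^2 + (0.418)^2 = 1.179624.
  rho(2) = 0.418 / 1.179624 = 0.3544.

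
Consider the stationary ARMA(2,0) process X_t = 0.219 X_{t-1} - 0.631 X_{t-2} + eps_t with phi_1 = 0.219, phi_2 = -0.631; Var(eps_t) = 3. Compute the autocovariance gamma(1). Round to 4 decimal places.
\gamma(1) = 0.6816

Multiply the model equation by X_{t-k} and take expectations. With theta_0 = psi_0 = 1 and psi_j the MA(infinity) weights, this gives
  gamma(k) - sum_i phi_i gamma(k-i) = c_k,
  c_k = sigma^2 * sum_{j=k..q} theta_j psi_{j-k}   (c_k = 0 for k > q),
using gamma(-m) = gamma(m).
Pure AR (q = 0): c_0 = sigma^2 = 3, c_k = 0 for k >= 1.
Equations for k = 0, 1, 2 (AR order 2, c_2 = 0):
  (E0) gamma(0) = phi_1 gamma(1) + phi_2 gamma(2) + c_0
  (E1) gamma(1) = phi_1 gamma(0) + phi_2 gamma(1) + c_1
  (E2) gamma(2) = phi_1 gamma(1) + phi_2 gamma(0)
From (E1): gamma(1) = A gamma(0) + B with
  A = phi_1 / (1 - phi_2) = 0.219 / 1.631 = 0.134273,   B = c_1 / (1 - phi_2) = 0 / 1.631 = 0.
Insert (E2) into (E0): gamma(0) (1 - phi_2^2) = phi_1 (1 + phi_2) gamma(1) + c_0.
  phi_1 (1 + phi_2) = (0.219)(0.369) = 0.080811,   1 - phi_2^2 = 0.601839.
Replace gamma(1) by A gamma(0) + B and collect gamma(0):
  gamma(0) [0.601839 - (0.080811)(0.134273)] = c_0 = 3
  gamma(0) * 0.590988 = 3
  gamma(0) = 3 / 0.590988 = 5.076243.
  gamma(1) = A gamma(0) = (0.134273)(5.076243) = 0.681605.
Therefore gamma(1) = 0.6816 (to 4 decimal places).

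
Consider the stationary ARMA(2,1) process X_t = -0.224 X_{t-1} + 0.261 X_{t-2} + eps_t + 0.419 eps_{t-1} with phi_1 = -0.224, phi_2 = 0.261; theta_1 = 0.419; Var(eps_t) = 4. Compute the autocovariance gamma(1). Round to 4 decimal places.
\gamma(1) = 0.9476

Multiply the model equation by X_{t-k} and take expectations. With theta_0 = psi_0 = 1 and psi_j the MA(infinity) weights, this gives
  gamma(k) - sum_i phi_i gamma(k-i) = c_k,
  c_k = sigma^2 * sum_{j=k..q} theta_j psi_{j-k}   (c_k = 0 for k > q),
using gamma(-m) = gamma(m).
psi-weights needed (psi_j = theta_j + sum_i phi_i psi_{j-i}):
  psi_1 = theta_1 + phi_1 = 0.419 + (-0.224) = 0.195
Right-hand sides:
  c_0 = sigma^2 (1 + theta_1 psi_1) = 4 * (1 + (0.419)(0.195)) = 4 * 1.081705 = 4.32682
  c_1 = sigma^2 theta_1 = 4 * (0.419) = 1.676
  c_2 = 0
Equations for k = 0, 1, 2 (AR order 2, c_2 = 0):
  (E0) gamma(0) = phi_1 gamma(1) + phi_2 gamma(2) + c_0
  (E1) gamma(1) = phi_1 gamma(0) + phi_2 gamma(1) + c_1
  (E2) gamma(2) = phi_1 gamma(1) + phi_2 gamma(0)
From (E1): gamma(1) = A gamma(0) + B with
  A = phi_1 / (1 - phi_2) = -0.224 / 0.739 = -0.303112,   B = c_1 / (1 - phi_2) = 1.676 / 0.739 = 2.26793.
Insert (E2) into (E0): gamma(0) (1 - phi_2^2) = phi_1 (1 + phi_2) gamma(1) + c_0.
  phi_1 (1 + phi_2) = (-0.224)(1.261) = -0.282464,   1 - phi_2^2 = 0.931879.
Replace gamma(1) by A gamma(0) + B and collect gamma(0):
  gamma(0) [0.931879 - (-0.282464)(-0.303112)] = (-0.282464)(2.26793) + 4.32682
  gamma(0) * 0.846261 = 3.686212
  gamma(0) = 3.686212 / 0.846261 = 4.355882.
  gamma(1) = A gamma(0) + B = (-0.303112)(4.355882) + (2.26793) = 0.947608.
Therefore gamma(1) = 0.9476 (to 4 decimal places).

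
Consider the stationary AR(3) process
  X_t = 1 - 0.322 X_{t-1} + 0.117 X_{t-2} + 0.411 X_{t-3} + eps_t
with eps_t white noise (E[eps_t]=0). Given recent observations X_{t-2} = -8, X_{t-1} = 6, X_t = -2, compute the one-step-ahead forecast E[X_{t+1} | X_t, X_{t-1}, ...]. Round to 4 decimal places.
E[X_{t+1} \mid \mathcal F_t] = -0.9420

For an AR(p) model X_t = c + sum_i phi_i X_{t-i} + eps_t, the
one-step-ahead conditional mean is
  E[X_{t+1} | X_t, ...] = c + sum_i phi_i X_{t+1-i}.
Substitute known values:
  E[X_{t+1} | ...] = 1 + (-0.322) * (-2) + (0.117) * (6) + (0.411) * (-8)
                   = -0.9420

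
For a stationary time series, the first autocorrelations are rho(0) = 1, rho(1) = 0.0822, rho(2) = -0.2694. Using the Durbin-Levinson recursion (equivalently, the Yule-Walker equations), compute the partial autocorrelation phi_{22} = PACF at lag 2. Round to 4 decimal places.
\phi_{22} = -0.2780

The PACF at lag k is phi_{kk}, the last component of the solution
to the Yule-Walker system G_k phi = r_k where
  (G_k)_{ij} = rho(|i - j|), (r_k)_i = rho(i), i,j = 1..k.
Equivalently, Durbin-Levinson gives phi_{kk} iteratively:
  phi_{11} = rho(1)
  phi_{kk} = [rho(k) - sum_{j=1..k-1} phi_{k-1,j} rho(k-j)]
            / [1 - sum_{j=1..k-1} phi_{k-1,j} rho(j)],
  phi_{k,j} = phi_{k-1,j} - phi_{kk} phi_{k-1,k-j},  j = 1..k-1.
Step k = 1:
  phi_11 = rho(1) = 0.0822.
Step k = 2:
  phi_22 = [rho(2) - phi_11 rho(1)] / [1 - phi_11 rho(1)] = [-0.2694 - (0.0822)(0.0822)] / [1 - (0.0822)(0.0822)]
         = -0.27615684 / 0.99324316 = -0.278.
Therefore phi_{22} = -0.2780.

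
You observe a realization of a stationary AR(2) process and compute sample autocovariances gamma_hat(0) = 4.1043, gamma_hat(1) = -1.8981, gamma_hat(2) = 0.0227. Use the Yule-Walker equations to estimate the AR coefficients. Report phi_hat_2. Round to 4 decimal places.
\hat\phi_{2} = -0.2650

The Yule-Walker equations for an AR(p) process read, in matrix form,
  Gamma_p phi = r_p,   with   (Gamma_p)_{ij} = gamma(|i - j|),
                       (r_p)_i = gamma(i),   i,j = 1..p.
Substitute the sample gammas (Toeplitz matrix and right-hand side of size 2):
  Gamma_p = [[4.1043, -1.8981], [-1.8981, 4.1043]]
  r_p     = [-1.8981, 0.0227]
Written out:
  4.1043 phi_1 - 1.8981 phi_2 = -1.8981
  -1.8981 phi_1 + 4.1043 phi_2 = 0.0227
Solve by Cramer's rule:
  det = gamma(0)^2 - gamma(1)^2 = (4.1043)^2 - (-1.8981)^2 = 16.84527849 - 3.60278361 = 13.24249488
  phi_hat_1 = [gamma(1) gamma(0) - gamma(1) gamma(2)] / det = [(-1.8981)(4.1043) - (-1.8981)(0.0227)] / 13.24249488 = -7.74728496 / 13.24249488 = -0.585
  phi_hat_2 = [gamma(0) gamma(2) - gamma(1)^2] / det = [(4.1043)(0.0227) - (-1.8981)^2] / 13.24249488 = -3.509616 / 13.24249488 = -0.265
So phi_hat = [-0.5850, -0.2650].
Therefore phi_hat_2 = -0.2650.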